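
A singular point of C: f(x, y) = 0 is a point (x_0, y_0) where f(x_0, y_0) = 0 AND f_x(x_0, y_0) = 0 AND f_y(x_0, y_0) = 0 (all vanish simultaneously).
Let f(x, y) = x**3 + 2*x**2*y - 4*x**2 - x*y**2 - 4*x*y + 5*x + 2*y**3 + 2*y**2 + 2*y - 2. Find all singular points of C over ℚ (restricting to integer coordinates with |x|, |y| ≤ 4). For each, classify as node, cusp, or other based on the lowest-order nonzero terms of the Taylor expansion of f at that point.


Singular points: {(1, 0)}; classification: node.

Compute partial derivatives:
  f_x = 3*x**2 + 4*x*y - 8*x - y**2 - 4*y + 5.
  f_y = 2*x**2 - 2*x*y - 4*x + 6*y**2 + 4*y + 2.
Scan x_0 ∈ {−4, ..., 4}. For each x_0, f_y(x_0, y) is a polynomial in y; find its integer roots y ∈ {−4, ..., 4}, then test f_x and f at those candidates.
  x = -4: f_y(-4, y) = 6*y**2 + 12*y + 50; no integer root y with |y| ≤ 4.
  x = -3: f_y(-3, y) = 6*y**2 + 10*y + 32; no integer root y with |y| ≤ 4.
  x = -2: f_y(-2, y) = 6*y**2 + 8*y + 18; no integer root y with |y| ≤ 4.
  x = -1: f_y(-1, y) = 6*y**2 + 6*y + 8; no integer root y with |y| ≤ 4.
  x = 0: f_y(0, y) = 6*y**2 + 4*y + 2; no integer root y with |y| ≤ 4.
  x = 1: f_y(1, y) = 6*y**2 + 2*y; vanishes at y ∈ {0}. (1, 0): f_x = 0, f = 0 — SINGULAR.
  x = 2: f_y(2, y) = 6*y**2 + 2; no integer root y with |y| ≤ 4.
  x = 3: f_y(3, y) = 6*y**2 - 2*y + 8; no integer root y with |y| ≤ 4.
  x = 4: f_y(4, y) = 6*y**2 - 4*y + 18; no integer root y with |y| ≤ 4.
Only singular point on the grid: (1, 0).
Classify: substitute x = 1 + u, y = 0 + v and expand: f = u**3 + 2*u**2*v - u**2 - u*v**2 + 2*v**3 + v**2.
No constant or linear terms (consistent with a singular point). Quadratic part: -u**2 + v**2. Cubic part: u**3 + 2*u**2*v - u*v**2 + 2*v**3.
The quadratic part v**2 - u**2 = (v − u)(v + u) splits into two distinct linear factors, so there are two distinct tangent lines y − 0 = ±(x − 1) — this is a node (ordinary double point).
Classification: node.


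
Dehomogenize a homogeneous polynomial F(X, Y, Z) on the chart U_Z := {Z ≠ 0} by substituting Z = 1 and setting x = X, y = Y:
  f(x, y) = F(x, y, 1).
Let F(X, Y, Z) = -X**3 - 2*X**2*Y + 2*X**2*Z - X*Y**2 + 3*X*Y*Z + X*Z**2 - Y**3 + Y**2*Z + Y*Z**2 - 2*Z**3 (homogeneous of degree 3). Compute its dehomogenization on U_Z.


f(x, y) = -x**3 - 2*x**2*y + 2*x**2 - x*y**2 + 3*x*y + x - y**3 + y**2 + y - 2

On U_Z we set Z = 1. Each monomial c·X^i·Y^j·Z^k in F becomes c·x^i·y^j·1^k = c·x^i·y^j.
Substituting Z = 1: F(X, Y, 1) = -x**3 - 2*x**2*y + 2*x**2 - x*y**2 + 3*x*y + x - y**3 + y**2 + y - 2.
Note: deg(f) ≤ deg(F) = 3; strict inequality happens when F is divisible by Z (lost terms).


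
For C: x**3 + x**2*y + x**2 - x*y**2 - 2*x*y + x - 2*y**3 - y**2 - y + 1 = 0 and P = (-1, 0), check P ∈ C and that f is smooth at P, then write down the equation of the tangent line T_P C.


Tangent line at P: 2*x + 2*y + 2 = 0.

Step 1: f(-1, 0) = 0, so P lies on C.
Step 2: partial derivatives
  f_x(x, y) = 3*x**2 + 2*x*y + 2*x - y**2 - 2*y + 1, f_y(x, y) = x**2 - 2*x*y - 2*x - 6*y**2 - 2*y - 1.
  f_x(P) = 2, f_y(P) = 2 (gradient nonzero, so P is smooth).
Step 3: tangent line at P: 2·(x − -1) + 2·(y − 0) = 0.
Expanding: 2*x + 2*y + 2 = 0.


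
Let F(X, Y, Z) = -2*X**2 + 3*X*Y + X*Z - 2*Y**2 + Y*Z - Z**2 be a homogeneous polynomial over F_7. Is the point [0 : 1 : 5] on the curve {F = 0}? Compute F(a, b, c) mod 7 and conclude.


F(0,1,5) ≡ 6 (mod 7); P is NOT on the curve.

Evaluate F(0, 1, 5) term-by-term (mod 7).
  -2*X**2 ↦ -2·0·1·1 = 0
  3*X*Y ↦ 3·0·1·1 = 0
  X*Z ↦ 1·0·1·5 = 0
  -2*Y**2 ↦ -2·1·1·1 = -2
  Y*Z ↦ 1·1·1·5 = 5
  -Z**2 ↦ -1·1·1·25 = -25
Sum: F(0, 1, 5) = (0) + (0) + (0) + (-2) + (5) + (-25) = -22.
Reducing mod 7: -22 ≡ 6 (mod 7).
Since F(a, b, c) ≡ 6 ≠ 0 (mod 7), P does NOT lie on the curve.


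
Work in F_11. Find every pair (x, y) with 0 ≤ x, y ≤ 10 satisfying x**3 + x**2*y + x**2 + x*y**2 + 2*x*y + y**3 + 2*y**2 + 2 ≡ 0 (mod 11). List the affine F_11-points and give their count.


Affine F_11-points: {(1, 1), (3, 4), (3, 5), (3, 8), (5, 5), (6, 4), (8, 3), (8, 4), (8, 5), (9, 7), (10, 9)}; count = 11.

For each of the 121 pairs (x, y) ∈ F_11², evaluate f(x, y) mod 11. Record the zeros.
  x = 0: [0↦2, 1↦5, 2↦7, 3↦3, 4↦10, 5↦1, 6↦4, 7↦3, 8↦4, 9↦2, 10↦3]  zeros at y ∈ ∅
  x = 1: [0↦4, 1↦0, 2↦8, 3↦1, 4↦7, 5↦10, 6↦5, 7↦9, 8↦6, 9↦2, 10↦3]  zeros at y ∈ {1}
  x = 2: [0↦3, 1↦5, 2↦10, 3↦2, 4↦9, 5↦4, 6↦4, 7↦4, 8↦10, 9↦6, 10↦9]  zeros at y ∈ ∅
  x = 3: [0↦5, 1↦4, 2↦8, 3↦1, 4↦0, 5↦0, 6↦7, 7↦5, 8↦0, 9↦9, 10↦5]  zeros at y ∈ {4, 5, 8}
  x = 4: [0↦5, 1↦3, 2↦8, 3↦4, 4↦8, 5↦4, 6↦9, 7↦7, 8↦4, 9↦6, 10↦8]  zeros at y ∈ ∅
  x = 5: [0↦9, 1↦8, 2↦5, 3↦6, 4↦6, 5↦0, 6↦5, 7↦5, 8↦6, 9↦3, 10↦2]  zeros at y ∈ {5}
  x = 6: [0↦1, 1↦3, 2↦5, 3↦2, 4↦0, 5↦5, 6↦1, 7↦5, 8↦1, 9↦6, 10↦4]  zeros at y ∈ {4}
  x = 7: [0↦9, 1↦5, 2↦3, 3↦9, 4↦7, 5↦3, 6↦3, 7↦2, 8↦6, 9↦10, 10↦9]  zeros at y ∈ ∅
  x = 8: [0↦6, 1↦9, 2↦5, 3↦0, 4↦0, 5↦0, 6↦6, 7↦2, 8↦5, 9↦10, 10↦1]  zeros at y ∈ {3, 4, 5}
  x = 9: [0↦9, 1↦10, 2↦6, 3↦3, 4↦7, 5↦2, 6↦5, 7↦0, 8↦4, 9↦1, 10↦8]  zeros at y ∈ {7}
  x = 10: [0↦2, 1↦3, 2↦1, 3↦2, 4↦1, 5↦4, 6↦6, 7↦2, 8↦9, 9↦0, 10↦3]  zeros at y ∈ {9}
Collecting zeros: affine points = {(1, 1), (3, 4), (3, 5), (3, 8), (5, 5), (6, 4), (8, 3), (8, 4), (8, 5), (9, 7), (10, 9)}.
Total count |C(F_11)_aff| = 11.


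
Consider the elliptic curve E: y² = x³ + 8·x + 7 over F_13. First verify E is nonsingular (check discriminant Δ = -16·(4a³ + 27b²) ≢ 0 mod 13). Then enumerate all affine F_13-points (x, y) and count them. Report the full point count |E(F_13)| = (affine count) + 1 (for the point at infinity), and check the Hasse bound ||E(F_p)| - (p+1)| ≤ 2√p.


Affine points = {(1, 4), (1, 9), (4, 5), (4, 8), (5, 4), (5, 9), (7, 4), (7, 9), (11, 3), (11, 10)}; affine count = 10; |E(F_13)| = 11.

Discriminant check: Δ ∝ 4a³ + 27b² = 4·8³ + 27·7² = 4·512 + 27·49 ≡ 4 (mod 13). Nonzero ⇒ E is nonsingular.
For each x ∈ F_13, compute rhs = x³ + 8·x + 7 mod 13, then count y ∈ F_13 with y² ≡ rhs.
  x = 0: rhs = 7, matching y values: none (0 points).
  x = 1: rhs = 3, matching y values: 4, 9 (2 points).
  x = 2: rhs = 5, matching y values: none (0 points).
  x = 3: rhs = 6, matching y values: none (0 points).
  x = 4: rhs = 12, matching y values: 5, 8 (2 points).
  x = 5: rhs = 3, matching y values: 4, 9 (2 points).
  x = 6: rhs = 11, matching y values: none (0 points).
  x = 7: rhs = 3, matching y values: 4, 9 (2 points).
  x = 8: rhs = 11, matching y values: none (0 points).
  x = 9: rhs = 2, matching y values: none (0 points).
  x = 10: rhs = 8, matching y values: none (0 points).
  x = 11: rhs = 9, matching y values: 3, 10 (2 points).
  x = 12: rhs = 11, matching y values: none (0 points).
Total affine count: 10.
Full point count |E(F_13)| = 10 + 1 = 11.
Hasse bound: |11 − (13+1)| = |-3| = 3 ≤ 2√13 ≈ 7.2111 ✓.


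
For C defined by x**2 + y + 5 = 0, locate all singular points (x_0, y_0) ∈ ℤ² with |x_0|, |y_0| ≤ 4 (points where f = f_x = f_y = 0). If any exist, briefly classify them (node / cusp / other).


No singular points in the scanned grid; C is smooth there.

Compute partial derivatives:
  f_x = 2*x.
  f_y = 1.
f_y = 1 is a nonzero constant, so f_y never vanishes: no point (x, y) can satisfy f = f_x = f_y = 0. In particular no (x, y) ∈ {−4, ..., 4}² is singular; the curve is smooth.


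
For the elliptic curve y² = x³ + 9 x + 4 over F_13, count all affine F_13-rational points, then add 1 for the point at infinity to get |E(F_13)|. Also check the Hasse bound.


Affine points = {(0, 2), (0, 11), (1, 1), (1, 12), (2, 2), (2, 11), (4, 0), (6, 1), (6, 12), (8, 4), (8, 9), (11, 2), (11, 11)}; affine count = 13; |E(F_13)| = 14.

Discriminant check: Δ ∝ 4a³ + 27b² = 4·9³ + 27·4² = 4·729 + 27·16 ≡ 7 (mod 13). Nonzero ⇒ E is nonsingular.
For each x ∈ F_13, compute rhs = x³ + 9·x + 4 mod 13, then count y ∈ F_13 with y² ≡ rhs.
  x = 0: rhs = 4, matching y values: 2, 11 (2 points).
  x = 1: rhs = 1, matching y values: 1, 12 (2 points).
  x = 2: rhs = 4, matching y values: 2, 11 (2 points).
  x = 3: rhs = 6, matching y values: none (0 points).
  x = 4: rhs = 0, matching y values: 0 (1 points).
  x = 5: rhs = 5, matching y values: none (0 points).
  x = 6: rhs = 1, matching y values: 1, 12 (2 points).
  x = 7: rhs = 7, matching y values: none (0 points).
  x = 8: rhs = 3, matching y values: 4, 9 (2 points).
  x = 9: rhs = 8, matching y values: none (0 points).
  x = 10: rhs = 2, matching y values: none (0 points).
  x = 11: rhs = 4, matching y values: 2, 11 (2 points).
  x = 12: rhs = 7, matching y values: none (0 points).
Total affine count: 13.
Full point count |E(F_13)| = 13 + 1 = 14.
Hasse bound: |14 − (13+1)| = |0| = 0 ≤ 2√13 ≈ 7.2111 ✓.


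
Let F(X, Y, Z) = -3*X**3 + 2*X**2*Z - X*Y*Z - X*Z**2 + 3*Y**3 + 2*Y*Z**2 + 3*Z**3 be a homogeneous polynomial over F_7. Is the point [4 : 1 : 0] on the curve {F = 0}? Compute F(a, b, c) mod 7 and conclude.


F(4,1,0) ≡ 0 (mod 7); P is on the curve.

Evaluate F(4, 1, 0) term-by-term (mod 7).
  -3*X**3 ↦ -3·64·1·1 = -192
  2*X**2*Z ↦ 2·16·1·0 = 0
  -X*Y*Z ↦ -1·4·1·0 = 0
  -X*Z**2 ↦ -1·4·1·0 = 0
  3*Y**3 ↦ 3·1·1·1 = 3
  2*Y*Z**2 ↦ 2·1·1·0 = 0
  3*Z**3 ↦ 3·1·1·0 = 0
Sum: F(4, 1, 0) = (-192) + (0) + (0) + (0) + (3) + (0) + (0) = -189.
Reducing mod 7: -189 ≡ 0 (mod 7).
Since F(a, b, c) ≡ 0 (mod 7), P lies on the curve.


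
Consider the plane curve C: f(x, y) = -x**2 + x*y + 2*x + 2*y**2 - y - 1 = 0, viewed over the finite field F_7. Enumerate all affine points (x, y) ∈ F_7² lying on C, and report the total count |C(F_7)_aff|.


Affine F_7-points: {(0, 1), (0, 3), (1, 0), (2, 4), (2, 6), (3, 1), (3, 5), (4, 4), (4, 5), (5, 2), (5, 3), (6, 2), (6, 6)}; count = 13.

For each of the 49 pairs (x, y) ∈ F_7², evaluate f(x, y) mod 7. Record the zeros.
  x = 0: [0↦6, 1↦0, 2↦5, 3↦0, 4↦6, 5↦2, 6↦2]  zeros at y ∈ {1, 3}
  x = 1: [0↦0, 1↦2, 2↦1, 3↦4, 4↦4, 5↦1, 6↦2]  zeros at y ∈ {0}
  x = 2: [0↦6, 1↦2, 2↦2, 3↦6, 4↦0, 5↦5, 6↦0]  zeros at y ∈ {4, 6}
  x = 3: [0↦3, 1↦0, 2↦1, 3↦6, 4↦1, 5↦0, 6↦3]  zeros at y ∈ {1, 5}
  x = 4: [0↦5, 1↦3, 2↦5, 3↦4, 4↦0, 5↦0, 6↦4]  zeros at y ∈ {4, 5}
  x = 5: [0↦5, 1↦4, 2↦0, 3↦0, 4↦4, 5↦5, 6↦3]  zeros at y ∈ {2, 3}
  x = 6: [0↦3, 1↦3, 2↦0, 3↦1, 4↦6, 5↦1, 6↦0]  zeros at y ∈ {2, 6}
Collecting zeros: affine points = {(0, 1), (0, 3), (1, 0), (2, 4), (2, 6), (3, 1), (3, 5), (4, 4), (4, 5), (5, 2), (5, 3), (6, 2), (6, 6)}.
Total count |C(F_7)_aff| = 13.


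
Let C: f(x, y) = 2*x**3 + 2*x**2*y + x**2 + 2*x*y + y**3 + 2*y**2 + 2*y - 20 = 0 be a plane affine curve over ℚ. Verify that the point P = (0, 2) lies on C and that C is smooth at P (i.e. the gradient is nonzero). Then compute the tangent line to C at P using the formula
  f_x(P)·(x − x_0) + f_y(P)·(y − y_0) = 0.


Tangent line at P: 4*x + 22*y - 44 = 0.

Step 1: f(0, 2) = 0, so P lies on C.
Step 2: partial derivatives
  f_x(x, y) = 6*x**2 + 4*x*y + 2*x + 2*y, f_y(x, y) = 2*x**2 + 2*x + 3*y**2 + 4*y + 2.
  f_x(P) = 4, f_y(P) = 22 (gradient nonzero, so P is smooth).
Step 3: tangent line at P: 4·(x − 0) + 22·(y − 2) = 0.
Expanding: 4*x + 22*y - 44 = 0.


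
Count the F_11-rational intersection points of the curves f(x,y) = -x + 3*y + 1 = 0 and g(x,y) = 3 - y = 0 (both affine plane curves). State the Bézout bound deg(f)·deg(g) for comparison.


Common zeros: {(10, 3)}; count = 1; Bézout bound = 1.

deg(f) = 1, deg(g) = 1, so Bézout bound = 1.
Scan x ∈ F_11. For each x, list the y ∈ F_11 with f(x, y) ≡ 0 and those with g(x, y) ≡ 0 (mod 11); the common zeros in that column are the intersection.
  x = 0: f ≡ 0 at y ∈ {7}; g ≡ 0 at y ∈ {3}; common: ∅.
  x = 1: f ≡ 0 at y ∈ {0}; g ≡ 0 at y ∈ {3}; common: ∅.
  x = 2: f ≡ 0 at y ∈ {4}; g ≡ 0 at y ∈ {3}; common: ∅.
  x = 3: f ≡ 0 at y ∈ {8}; g ≡ 0 at y ∈ {3}; common: ∅.
  x = 4: f ≡ 0 at y ∈ {1}; g ≡ 0 at y ∈ {3}; common: ∅.
  x = 5: f ≡ 0 at y ∈ {5}; g ≡ 0 at y ∈ {3}; common: ∅.
  x = 6: f ≡ 0 at y ∈ {9}; g ≡ 0 at y ∈ {3}; common: ∅.
  x = 7: f ≡ 0 at y ∈ {2}; g ≡ 0 at y ∈ {3}; common: ∅.
  x = 8: f ≡ 0 at y ∈ {6}; g ≡ 0 at y ∈ {3}; common: ∅.
  x = 9: f ≡ 0 at y ∈ {10}; g ≡ 0 at y ∈ {3}; common: ∅.
  x = 10: f ≡ 0 at y ∈ {3}; g ≡ 0 at y ∈ {3}; common: {3}.
Collecting: common zeros = {(10, 3)}, so the count is 1.
Comparison with the Bézout bound: 1 ≤ 1 = deg(f)·deg(g), as expected for curves with no common component (the bound is attained).


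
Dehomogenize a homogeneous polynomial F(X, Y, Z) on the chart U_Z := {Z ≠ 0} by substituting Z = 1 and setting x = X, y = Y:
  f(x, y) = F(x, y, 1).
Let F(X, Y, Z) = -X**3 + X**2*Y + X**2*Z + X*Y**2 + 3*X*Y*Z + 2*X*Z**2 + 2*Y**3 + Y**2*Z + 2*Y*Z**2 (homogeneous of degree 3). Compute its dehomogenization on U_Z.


f(x, y) = -x**3 + x**2*y + x**2 + x*y**2 + 3*x*y + 2*x + 2*y**3 + y**2 + 2*y

On U_Z we set Z = 1. Each monomial c·X^i·Y^j·Z^k in F becomes c·x^i·y^j·1^k = c·x^i·y^j.
Substituting Z = 1: F(X, Y, 1) = -x**3 + x**2*y + x**2 + x*y**2 + 3*x*y + 2*x + 2*y**3 + y**2 + 2*y.
Note: deg(f) ≤ deg(F) = 3; strict inequality happens when F is divisible by Z (lost terms).


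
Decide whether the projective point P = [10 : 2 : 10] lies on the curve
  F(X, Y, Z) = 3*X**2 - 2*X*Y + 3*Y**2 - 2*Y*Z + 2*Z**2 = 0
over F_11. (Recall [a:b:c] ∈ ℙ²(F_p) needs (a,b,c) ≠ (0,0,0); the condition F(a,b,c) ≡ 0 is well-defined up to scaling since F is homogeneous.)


F(10,2,10) ≡ 3 (mod 11); P is NOT on the curve.

Evaluate F(10, 2, 10) term-by-term (mod 11).
  3*X**2 ↦ 3·100·1·1 = 300
  -2*X*Y ↦ -2·10·2·1 = -40
  3*Y**2 ↦ 3·1·4·1 = 12
  -2*Y*Z ↦ -2·1·2·10 = -40
  2*Z**2 ↦ 2·1·1·100 = 200
Sum: F(10, 2, 10) = (300) + (-40) + (12) + (-40) + (200) = 432.
Reducing mod 11: 432 ≡ 3 (mod 11).
Since F(a, b, c) ≡ 3 ≠ 0 (mod 11), P does NOT lie on the curve.


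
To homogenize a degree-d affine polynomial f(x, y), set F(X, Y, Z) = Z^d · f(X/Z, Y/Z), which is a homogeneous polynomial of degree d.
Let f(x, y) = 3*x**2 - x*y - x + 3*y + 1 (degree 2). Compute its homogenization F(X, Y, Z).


F(X, Y, Z) = 3*X**2 - X*Y - X*Z + 3*Y*Z + Z**2

deg(f) = 2.
Substitute x = X/Z, y = Y/Z into f, then multiply by Z^2.
  monomial 3·x^2·y^0 ↦ 3·X^2·Y^0·Z^0.
  monomial -1·x^1·y^1 ↦ -1·X^1·Y^1·Z^0.
  monomial -1·x^1·y^0 ↦ -1·X^1·Y^0·Z^1.
  monomial 3·x^0·y^1 ↦ 3·X^0·Y^1·Z^1.
  monomial 1·x^0·y^0 ↦ 1·X^0·Y^0·Z^2.
Collecting: F(X, Y, Z) = 3*X**2 - X*Y - X*Z + 3*Y*Z + Z**2.


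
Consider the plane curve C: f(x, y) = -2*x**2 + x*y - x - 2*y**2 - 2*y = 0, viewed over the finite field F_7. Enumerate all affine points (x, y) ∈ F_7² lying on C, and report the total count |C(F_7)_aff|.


Affine F_7-points: {(0, 0), (0, 6), (2, 3), (2, 4), (3, 0), (3, 4), (6, 3), (6, 6)}; count = 8.

For each of the 49 pairs (x, y) ∈ F_7², evaluate f(x, y) mod 7. Record the zeros.
  x = 0: [0↦0, 1↦3, 2↦2, 3↦4, 4↦2, 5↦3, 6↦0]  zeros at y ∈ {0, 6}
  x = 1: [0↦4, 1↦1, 2↦1, 3↦4, 4↦3, 5↦5, 6↦3]  zeros at y ∈ ∅
  x = 2: [0↦4, 1↦2, 2↦3, 3↦0, 4↦0, 5↦3, 6↦2]  zeros at y ∈ {3, 4}
  x = 3: [0↦0, 1↦6, 2↦1, 3↦6, 4↦0, 5↦4, 6↦4]  zeros at y ∈ {0, 4}
  x = 4: [0↦6, 1↦6, 2↦2, 3↦1, 4↦3, 5↦1, 6↦2]  zeros at y ∈ ∅
  x = 5: [0↦1, 1↦2, 2↦6, 3↦6, 4↦2, 5↦1, 6↦3]  zeros at y ∈ ∅
  x = 6: [0↦6, 1↦1, 2↦6, 3↦0, 4↦4, 5↦4, 6↦0]  zeros at y ∈ {3, 6}
Collecting zeros: affine points = {(0, 0), (0, 6), (2, 3), (2, 4), (3, 0), (3, 4), (6, 3), (6, 6)}.
Total count |C(F_7)_aff| = 8.


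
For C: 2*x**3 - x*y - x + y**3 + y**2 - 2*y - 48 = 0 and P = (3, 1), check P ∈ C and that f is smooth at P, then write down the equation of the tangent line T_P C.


Tangent line at P: 52*x - 156 = 0.

Step 1: f(3, 1) = 0, so P lies on C.
Step 2: partial derivatives
  f_x(x, y) = 6*x**2 - y - 1, f_y(x, y) = -x + 3*y**2 + 2*y - 2.
  f_x(P) = 52, f_y(P) = 0 (gradient nonzero, so P is smooth).
Step 3: tangent line at P: 52·(x − 3) + 0·(y − 1) = 0.
Expanding: 52*x - 156 = 0.


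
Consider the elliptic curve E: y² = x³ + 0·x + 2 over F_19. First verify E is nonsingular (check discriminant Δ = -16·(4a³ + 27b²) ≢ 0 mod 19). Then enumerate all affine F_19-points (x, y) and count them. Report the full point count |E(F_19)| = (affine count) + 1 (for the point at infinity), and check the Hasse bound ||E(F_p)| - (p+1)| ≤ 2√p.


Affine points = {(4, 3), (4, 16), (6, 3), (6, 16), (8, 1), (8, 18), (9, 3), (9, 16), (12, 1), (12, 18), (18, 1), (18, 18)}; affine count = 12; |E(F_19)| = 13.

Discriminant check: Δ ∝ 4a³ + 27b² = 4·0³ + 27·2² = 4·0 + 27·4 ≡ 13 (mod 19). Nonzero ⇒ E is nonsingular.
For each x ∈ F_19, compute rhs = x³ + 0·x + 2 mod 19, then count y ∈ F_19 with y² ≡ rhs.
  x = 0: rhs = 2, matching y values: none (0 points).
  x = 1: rhs = 3, matching y values: none (0 points).
  x = 2: rhs = 10, matching y values: none (0 points).
  x = 3: rhs = 10, matching y values: none (0 points).
  x = 4: rhs = 9, matching y values: 3, 16 (2 points).
  x = 5: rhs = 13, matching y values: none (0 points).
  x = 6: rhs = 9, matching y values: 3, 16 (2 points).
  x = 7: rhs = 3, matching y values: none (0 points).
  x = 8: rhs = 1, matching y values: 1, 18 (2 points).
  x = 9: rhs = 9, matching y values: 3, 16 (2 points).
  x = 10: rhs = 14, matching y values: none (0 points).
  x = 11: rhs = 3, matching y values: none (0 points).
  x = 12: rhs = 1, matching y values: 1, 18 (2 points).
  x = 13: rhs = 14, matching y values: none (0 points).
  x = 14: rhs = 10, matching y values: none (0 points).
  x = 15: rhs = 14, matching y values: none (0 points).
  x = 16: rhs = 13, matching y values: none (0 points).
  x = 17: rhs = 13, matching y values: none (0 points).
  x = 18: rhs = 1, matching y values: 1, 18 (2 points).
Total affine count: 12.
Full point count |E(F_19)| = 12 + 1 = 13.
Hasse bound: |13 − (19+1)| = |-7| = 7 ≤ 2√19 ≈ 8.7178 ✓.


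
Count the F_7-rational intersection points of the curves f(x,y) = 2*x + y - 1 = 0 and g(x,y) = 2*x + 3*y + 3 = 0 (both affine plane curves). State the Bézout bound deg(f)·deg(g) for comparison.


Common zeros: {(5, 5)}; count = 1; Bézout bound = 1.

deg(f) = 1, deg(g) = 1, so Bézout bound = 1.
Scan x ∈ F_7. For each x, list the y ∈ F_7 with f(x, y) ≡ 0 and those with g(x, y) ≡ 0 (mod 7); the common zeros in that column are the intersection.
  x = 0: f ≡ 0 at y ∈ {1}; g ≡ 0 at y ∈ {6}; common: ∅.
  x = 1: f ≡ 0 at y ∈ {6}; g ≡ 0 at y ∈ {3}; common: ∅.
  x = 2: f ≡ 0 at y ∈ {4}; g ≡ 0 at y ∈ {0}; common: ∅.
  x = 3: f ≡ 0 at y ∈ {2}; g ≡ 0 at y ∈ {4}; common: ∅.
  x = 4: f ≡ 0 at y ∈ {0}; g ≡ 0 at y ∈ {1}; common: ∅.
  x = 5: f ≡ 0 at y ∈ {5}; g ≡ 0 at y ∈ {5}; common: {5}.
  x = 6: f ≡ 0 at y ∈ {3}; g ≡ 0 at y ∈ {2}; common: ∅.
Collecting: common zeros = {(5, 5)}, so the count is 1.
Comparison with the Bézout bound: 1 ≤ 1 = deg(f)·deg(g), as expected for curves with no common component (the bound is attained).


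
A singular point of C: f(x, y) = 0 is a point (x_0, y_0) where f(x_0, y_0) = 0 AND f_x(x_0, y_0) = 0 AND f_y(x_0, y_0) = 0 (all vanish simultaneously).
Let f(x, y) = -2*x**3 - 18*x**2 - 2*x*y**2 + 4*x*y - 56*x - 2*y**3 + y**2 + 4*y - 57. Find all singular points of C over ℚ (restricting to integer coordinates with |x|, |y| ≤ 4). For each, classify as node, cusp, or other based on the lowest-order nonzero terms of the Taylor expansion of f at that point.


Singular points: {(-3, 1)}; classification: cusp.

Compute partial derivatives:
  f_x = -6*x**2 - 36*x - 2*y**2 + 4*y - 56.
  f_y = -4*x*y + 4*x - 6*y**2 + 2*y + 4.
Scan x_0 ∈ {−4, ..., 4}. For each x_0, f_y(x_0, y) is a polynomial in y; find its integer roots y ∈ {−4, ..., 4}, then test f_x and f at those candidates.
  x = -4: f_y(-4, y) = -6*y**2 + 18*y - 12; vanishes at y ∈ {1, 2}. (-4, 1): f_x = -6 ≠ 0; (-4, 2): f_x = -8 ≠ 0.
  x = -3: f_y(-3, y) = -6*y**2 + 14*y - 8; vanishes at y ∈ {1}. (-3, 1): f_x = 0, f = 0 — SINGULAR.
  x = -2: f_y(-2, y) = -6*y**2 + 10*y - 4; vanishes at y ∈ {1}. (-2, 1): f_x = -6 ≠ 0.
  x = -1: f_y(-1, y) = -6*y**2 + 6*y; vanishes at y ∈ {0, 1}. (-1, 0): f_x = -26 ≠ 0; (-1, 1): f_x = -24 ≠ 0.
  x = 0: f_y(0, y) = -6*y**2 + 2*y + 4; vanishes at y ∈ {1}. (0, 1): f_x = -54 ≠ 0.
  x = 1: f_y(1, y) = -6*y**2 - 2*y + 8; vanishes at y ∈ {1}. (1, 1): f_x = -96 ≠ 0.
  x = 2: f_y(2, y) = -6*y**2 - 6*y + 12; vanishes at y ∈ {-2, 1}. (2, -2): f_x = -168 ≠ 0; (2, 1): f_x = -150 ≠ 0.
  x = 3: f_y(3, y) = -6*y**2 - 10*y + 16; vanishes at y ∈ {1}. (3, 1): f_x = -216 ≠ 0.
  x = 4: f_y(4, y) = -6*y**2 - 14*y + 20; vanishes at y ∈ {1}. (4, 1): f_x = -294 ≠ 0.
Only singular point on the grid: (-3, 1).
Classify: substitute x = -3 + u, y = 1 + v and expand: f = -2*u**3 - 2*u*v**2 - 2*v**3 + v**2.
No constant or linear terms (consistent with a singular point). Quadratic part: v**2. Cubic part: -2*u**3 - 2*u*v**2 - 2*v**3.
The quadratic part v**2 is a perfect square, so there is a single (double) tangent line v = 0, i.e. y = 1. Restricting the cubic part to that line (v = 0) leaves -2*u**3 ≠ 0, so f is not divisible by v and the branch is v² ≈ 2*u**3 to lowest order — this is a cusp.
Classification: cusp.


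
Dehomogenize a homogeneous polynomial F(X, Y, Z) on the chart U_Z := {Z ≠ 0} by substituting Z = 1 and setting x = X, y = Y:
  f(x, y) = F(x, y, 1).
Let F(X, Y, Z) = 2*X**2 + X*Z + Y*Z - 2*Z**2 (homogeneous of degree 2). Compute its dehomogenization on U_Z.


f(x, y) = 2*x**2 + x + y - 2

On U_Z we set Z = 1. Each monomial c·X^i·Y^j·Z^k in F becomes c·x^i·y^j·1^k = c·x^i·y^j.
Substituting Z = 1: F(X, Y, 1) = 2*x**2 + x + y - 2.
Note: deg(f) ≤ deg(F) = 2; strict inequality happens when F is divisible by Z (lost terms).


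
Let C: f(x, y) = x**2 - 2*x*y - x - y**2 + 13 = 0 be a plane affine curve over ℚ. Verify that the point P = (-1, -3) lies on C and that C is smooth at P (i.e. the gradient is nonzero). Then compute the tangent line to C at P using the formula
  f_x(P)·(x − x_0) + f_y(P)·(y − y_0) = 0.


Tangent line at P: 3*x + 8*y + 27 = 0.

Step 1: f(-1, -3) = 0, so P lies on C.
Step 2: partial derivatives
  f_x(x, y) = 2*x - 2*y - 1, f_y(x, y) = -2*x - 2*y.
  f_x(P) = 3, f_y(P) = 8 (gradient nonzero, so P is smooth).
Step 3: tangent line at P: 3·(x − -1) + 8·(y − -3) = 0.
Expanding: 3*x + 8*y + 27 = 0.


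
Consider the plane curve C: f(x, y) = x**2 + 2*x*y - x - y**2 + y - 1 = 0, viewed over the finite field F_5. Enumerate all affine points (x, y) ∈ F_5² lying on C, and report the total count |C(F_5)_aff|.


Affine F_5-points: {(1, 4), (2, 1), (2, 4), (3, 0), (3, 2), (4, 2)}; count = 6.

For each of the 25 pairs (x, y) ∈ F_5², evaluate f(x, y) mod 5. Record the zeros.
  x = 0: [0↦4, 1↦4, 2↦2, 3↦3, 4↦2]  zeros at y ∈ ∅
  x = 1: [0↦4, 1↦1, 2↦1, 3↦4, 4↦0]  zeros at y ∈ {4}
  x = 2: [0↦1, 1↦0, 2↦2, 3↦2, 4↦0]  zeros at y ∈ {1, 4}
  x = 3: [0↦0, 1↦1, 2↦0, 3↦2, 4↦2]  zeros at y ∈ {0, 2}
  x = 4: [0↦1, 1↦4, 2↦0, 3↦4, 4↦1]  zeros at y ∈ {2}
Collecting zeros: affine points = {(1, 4), (2, 1), (2, 4), (3, 0), (3, 2), (4, 2)}.
Total count |C(F_5)_aff| = 6.


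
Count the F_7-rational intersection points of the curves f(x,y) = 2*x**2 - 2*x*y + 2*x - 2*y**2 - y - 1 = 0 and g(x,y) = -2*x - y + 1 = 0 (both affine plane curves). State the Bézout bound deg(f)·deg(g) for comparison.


Common zeros: ∅; count = 0; Bézout bound = 2.

deg(f) = 2, deg(g) = 1, so Bézout bound = 2.
Scan x ∈ F_7. For each x, list the y ∈ F_7 with f(x, y) ≡ 0 and those with g(x, y) ≡ 0 (mod 7); the common zeros in that column are the intersection.
  x = 0: f ≡ 0 at y ∈ {5}; g ≡ 0 at y ∈ {1}; common: ∅.
  x = 1: f ≡ 0 at y ∈ ∅; g ≡ 0 at y ∈ {6}; common: ∅.
  x = 2: f ≡ 0 at y ∈ {2, 6}; g ≡ 0 at y ∈ {4}; common: ∅.
  x = 3: f ≡ 0 at y ∈ {1, 6}; g ≡ 0 at y ∈ {2}; common: ∅.
  x = 4: f ≡ 0 at y ∈ {1, 5}; g ≡ 0 at y ∈ {0}; common: ∅.
  x = 5: f ≡ 0 at y ∈ ∅; g ≡ 0 at y ∈ {5}; common: ∅.
  x = 6: f ≡ 0 at y ∈ {2}; g ≡ 0 at y ∈ {3}; common: ∅.
Collecting: common zeros = ∅, so the count is 0.
Comparison with the Bézout bound: 0 ≤ 2 = deg(f)·deg(g), as expected for curves with no common component (the affine F_7-count falls short of the bound because intersections may lie at infinity, over extension fields, or carry multiplicity).


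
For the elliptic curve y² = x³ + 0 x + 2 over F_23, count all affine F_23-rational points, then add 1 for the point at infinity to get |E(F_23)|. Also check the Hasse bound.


Affine points = {(0, 5), (0, 18), (1, 7), (1, 16), (3, 11), (3, 12), (5, 9), (5, 14), (7, 0), (8, 10), (8, 13), (9, 8), (9, 15), (10, 6), (10, 17), (14, 3), (14, 20), (16, 2), (16, 21), (17, 4), (17, 19), (22, 1), (22, 22)}; affine count = 23; |E(F_23)| = 24.

Discriminant check: Δ ∝ 4a³ + 27b² = 4·0³ + 27·2² = 4·0 + 27·4 ≡ 16 (mod 23). Nonzero ⇒ E is nonsingular.
For each x ∈ F_23, compute rhs = x³ + 0·x + 2 mod 23, then count y ∈ F_23 with y² ≡ rhs.
  x = 0: rhs = 2, matching y values: 5, 18 (2 points).
  x = 1: rhs = 3, matching y values: 7, 16 (2 points).
  x = 2: rhs = 10, matching y values: none (0 points).
  x = 3: rhs = 6, matching y values: 11, 12 (2 points).
  x = 4: rhs = 20, matching y values: none (0 points).
  x = 5: rhs = 12, matching y values: 9, 14 (2 points).
  x = 6: rhs = 11, matching y values: none (0 points).
  x = 7: rhs = 0, matching y values: 0 (1 points).
  x = 8: rhs = 8, matching y values: 10, 13 (2 points).
  x = 9: rhs = 18, matching y values: 8, 15 (2 points).
  x = 10: rhs = 13, matching y values: 6, 17 (2 points).
  x = 11: rhs = 22, matching y values: none (0 points).
  x = 12: rhs = 5, matching y values: none (0 points).
  x = 13: rhs = 14, matching y values: none (0 points).
  x = 14: rhs = 9, matching y values: 3, 20 (2 points).
  x = 15: rhs = 19, matching y values: none (0 points).
  x = 16: rhs = 4, matching y values: 2, 21 (2 points).
  x = 17: rhs = 16, matching y values: 4, 19 (2 points).
  x = 18: rhs = 15, matching y values: none (0 points).
  x = 19: rhs = 7, matching y values: none (0 points).
  x = 20: rhs = 21, matching y values: none (0 points).
  x = 21: rhs = 17, matching y values: none (0 points).
  x = 22: rhs = 1, matching y values: 1, 22 (2 points).
Total affine count: 23.
Full point count |E(F_23)| = 23 + 1 = 24.
Hasse bound: |24 − (23+1)| = |0| = 0 ≤ 2√23 ≈ 9.5917 ✓.


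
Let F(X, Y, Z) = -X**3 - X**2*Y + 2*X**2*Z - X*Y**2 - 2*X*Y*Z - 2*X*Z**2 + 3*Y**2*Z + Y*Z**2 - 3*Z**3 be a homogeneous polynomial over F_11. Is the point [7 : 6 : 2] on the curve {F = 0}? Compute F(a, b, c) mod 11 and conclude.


F(7,6,2) ≡ 3 (mod 11); P is NOT on the curve.

Evaluate F(7, 6, 2) term-by-term (mod 11).
  -X**3 ↦ -1·343·1·1 = -343
  -X**2*Y ↦ -1·49·6·1 = -294
  2*X**2*Z ↦ 2·49·1·2 = 196
  -X*Y**2 ↦ -1·7·36·1 = -252
  -2*X*Y*Z ↦ -2·7·6·2 = -168
  -2*X*Z**2 ↦ -2·7·1·4 = -56
  3*Y**2*Z ↦ 3·1·36·2 = 216
  Y*Z**2 ↦ 1·1·6·4 = 24
  -3*Z**3 ↦ -3·1·1·8 = -24
Sum: F(7, 6, 2) = (-343) + (-294) + (196) + (-252) + (-168) + (-56) + (216) + (24) + (-24) = -701.
Reducing mod 11: -701 ≡ 3 (mod 11).
Since F(a, b, c) ≡ 3 ≠ 0 (mod 11), P does NOT lie on the curve.


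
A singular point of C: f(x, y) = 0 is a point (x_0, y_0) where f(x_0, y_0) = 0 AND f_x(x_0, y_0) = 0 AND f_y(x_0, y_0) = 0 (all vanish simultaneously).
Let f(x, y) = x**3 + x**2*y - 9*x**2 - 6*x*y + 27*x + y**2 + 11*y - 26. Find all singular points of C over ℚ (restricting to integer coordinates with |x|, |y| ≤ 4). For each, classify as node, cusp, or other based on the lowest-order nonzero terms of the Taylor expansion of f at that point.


Singular points: {(3, -1)}; classification: node.

Compute partial derivatives:
  f_x = 3*x**2 + 2*x*y - 18*x - 6*y + 27.
  f_y = x**2 - 6*x + 2*y + 11.
Scan x_0 ∈ {−4, ..., 4}. For each x_0, f_y(x_0, y) is a polynomial in y; find its integer roots y ∈ {−4, ..., 4}, then test f_x and f at those candidates.
  x = -4: f_y(-4, y) = 2*y + 51; no integer root y with |y| ≤ 4.
  x = -3: f_y(-3, y) = 2*y + 38; no integer root y with |y| ≤ 4.
  x = -2: f_y(-2, y) = 2*y + 27; no integer root y with |y| ≤ 4.
  x = -1: f_y(-1, y) = 2*y + 18; no integer root y with |y| ≤ 4.
  x = 0: f_y(0, y) = 2*y + 11; no integer root y with |y| ≤ 4.
  x = 1: f_y(1, y) = 2*y + 6; vanishes at y ∈ {-3}. (1, -3): f_x = 24 ≠ 0.
  x = 2: f_y(2, y) = 2*y + 3; no integer root y with |y| ≤ 4.
  x = 3: f_y(3, y) = 2*y + 2; vanishes at y ∈ {-1}. (3, -1): f_x = 0, f = 0 — SINGULAR.
  x = 4: f_y(4, y) = 2*y + 3; no integer root y with |y| ≤ 4.
Only singular point on the grid: (3, -1).
Classify: substitute x = 3 + u, y = -1 + v and expand: f = u**3 + u**2*v - u**2 + v**2.
No constant or linear terms (consistent with a singular point). Quadratic part: -u**2 + v**2. Cubic part: u**3 + u**2*v.
The quadratic part v**2 - u**2 = (v − u)(v + u) splits into two distinct linear factors, so there are two distinct tangent lines y − -1 = ±(x − 3) — this is a node (ordinary double point).
Classification: node.


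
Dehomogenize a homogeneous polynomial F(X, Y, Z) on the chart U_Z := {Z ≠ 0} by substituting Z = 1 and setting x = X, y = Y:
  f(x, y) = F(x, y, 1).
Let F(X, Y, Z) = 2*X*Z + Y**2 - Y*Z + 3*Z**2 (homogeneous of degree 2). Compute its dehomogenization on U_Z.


f(x, y) = 2*x + y**2 - y + 3

On U_Z we set Z = 1. Each monomial c·X^i·Y^j·Z^k in F becomes c·x^i·y^j·1^k = c·x^i·y^j.
Substituting Z = 1: F(X, Y, 1) = 2*x + y**2 - y + 3.
Note: deg(f) ≤ deg(F) = 2; strict inequality happens when F is divisible by Z (lost terms).


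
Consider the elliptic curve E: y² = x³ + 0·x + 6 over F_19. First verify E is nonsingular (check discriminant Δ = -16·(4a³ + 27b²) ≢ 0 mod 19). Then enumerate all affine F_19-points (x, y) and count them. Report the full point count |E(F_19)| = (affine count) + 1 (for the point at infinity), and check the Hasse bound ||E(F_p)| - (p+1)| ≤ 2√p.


Affine points = {(0, 5), (0, 14), (1, 8), (1, 11), (5, 6), (5, 13), (7, 8), (7, 11), (8, 9), (8, 10), (11, 8), (11, 11), (12, 9), (12, 10), (16, 6), (16, 13), (17, 6), (17, 13), (18, 9), (18, 10)}; affine count = 20; |E(F_19)| = 21.

Discriminant check: Δ ∝ 4a³ + 27b² = 4·0³ + 27·6² = 4·0 + 27·36 ≡ 3 (mod 19). Nonzero ⇒ E is nonsingular.
For each x ∈ F_19, compute rhs = x³ + 0·x + 6 mod 19, then count y ∈ F_19 with y² ≡ rhs.
  x = 0: rhs = 6, matching y values: 5, 14 (2 points).
  x = 1: rhs = 7, matching y values: 8, 11 (2 points).
  x = 2: rhs = 14, matching y values: none (0 points).
  x = 3: rhs = 14, matching y values: none (0 points).
  x = 4: rhs = 13, matching y values: none (0 points).
  x = 5: rhs = 17, matching y values: 6, 13 (2 points).
  x = 6: rhs = 13, matching y values: none (0 points).
  x = 7: rhs = 7, matching y values: 8, 11 (2 points).
  x = 8: rhs = 5, matching y values: 9, 10 (2 points).
  x = 9: rhs = 13, matching y values: none (0 points).
  x = 10: rhs = 18, matching y values: none (0 points).
  x = 11: rhs = 7, matching y values: 8, 11 (2 points).
  x = 12: rhs = 5, matching y values: 9, 10 (2 points).
  x = 13: rhs = 18, matching y values: none (0 points).
  x = 14: rhs = 14, matching y values: none (0 points).
  x = 15: rhs = 18, matching y values: none (0 points).
  x = 16: rhs = 17, matching y values: 6, 13 (2 points).
  x = 17: rhs = 17, matching y values: 6, 13 (2 points).
  x = 18: rhs = 5, matching y values: 9, 10 (2 points).
Total affine count: 20.
Full point count |E(F_19)| = 20 + 1 = 21.
Hasse bound: |21 − (19+1)| = |1| = 1 ≤ 2√19 ≈ 8.7178 ✓.


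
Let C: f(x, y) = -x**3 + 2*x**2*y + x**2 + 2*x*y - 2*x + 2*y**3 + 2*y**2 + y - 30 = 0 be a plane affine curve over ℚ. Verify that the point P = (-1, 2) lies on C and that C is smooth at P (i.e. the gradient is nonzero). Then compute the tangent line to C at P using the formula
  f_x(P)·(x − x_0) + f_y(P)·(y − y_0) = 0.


Tangent line at P: -11*x + 33*y - 77 = 0.

Step 1: f(-1, 2) = 0, so P lies on C.
Step 2: partial derivatives
  f_x(x, y) = -3*x**2 + 4*x*y + 2*x + 2*y - 2, f_y(x, y) = 2*x**2 + 2*x + 6*y**2 + 4*y + 1.
  f_x(P) = -11, f_y(P) = 33 (gradient nonzero, so P is smooth).
Step 3: tangent line at P: -11·(x − -1) + 33·(y − 2) = 0.
Expanding: -11*x + 33*y - 77 = 0.


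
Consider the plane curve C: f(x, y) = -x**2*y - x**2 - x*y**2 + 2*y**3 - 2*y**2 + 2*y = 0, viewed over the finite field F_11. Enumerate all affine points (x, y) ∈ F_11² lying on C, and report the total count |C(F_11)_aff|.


Affine F_11-points: {(0, 0), (2, 8), (3, 4), (5, 10), (7, 4), (8, 3), (8, 5), (8, 8), (9, 3)}; count = 9.

For each of the 121 pairs (x, y) ∈ F_11², evaluate f(x, y) mod 11. Record the zeros.
  x = 0: [0↦0, 1↦2, 2↦1, 3↦9, 4↦5, 5↦1, 6↦9, 7↦8, 8↦10, 9↦5, 10↦5]  zeros at y ∈ {0}
  x = 1: [0↦10, 1↦10, 2↦5, 3↦7, 4↦6, 5↦3, 6↦10, 7↦6, 8↦3, 9↦2, 10↦4]  zeros at y ∈ ∅
  x = 2: [0↦7, 1↦3, 2↦3, 3↦8, 4↦8, 5↦4, 6↦8, 7↦10, 8↦0, 9↦1, 10↦3]  zeros at y ∈ {8}
  x = 3: [0↦2, 1↦3, 2↦6, 3↦1, 4↦0, 5↦4, 6↦3, 7↦9, 8↦1, 9↦2, 10↦2]  zeros at y ∈ {4}
  x = 4: [0↦6, 1↦10, 2↦3, 3↦8, 4↦4, 5↦3, 6↦6, 7↦3, 8↦6, 9↦5, 10↦1]  zeros at y ∈ ∅
  x = 5: [0↦8, 1↦2, 2↦5, 3↦7, 4↦9, 5↦1, 6↦6, 7↦3, 8↦4, 9↦10, 10↦0]  zeros at y ∈ {10}
  x = 6: [0↦8, 1↦1, 2↦1, 3↦9, 4↦4, 5↦9, 6↦3, 7↦9, 8↦6, 9↦6, 10↦10]  zeros at y ∈ ∅
  x = 7: [0↦6, 1↦7, 2↦2, 3↦3, 4↦0, 5↦5, 6↦8, 7↦10, 8↦1, 9↦4, 10↦9]  zeros at y ∈ {4}
  x = 8: [0↦2, 1↦9, 2↦8, 3↦0, 4↦8, 5↦0, 6↦10, 7↦6, 8↦0, 9↦4, 10↦8]  zeros at y ∈ {3, 5, 8}
  x = 9: [0↦7, 1↦7, 2↦8, 3↦0, 4↦6, 5↦5, 6↦9, 7↦8, 8↦3, 9↦6, 10↦7]  zeros at y ∈ {3}
  x = 10: [0↦10, 1↦1, 2↦2, 3↦3, 4↦5, 5↦9, 6↦5, 7↦5, 8↦10, 9↦10, 10↦6]  zeros at y ∈ ∅
Collecting zeros: affine points = {(0, 0), (2, 8), (3, 4), (5, 10), (7, 4), (8, 3), (8, 5), (8, 8), (9, 3)}.
Total count |C(F_11)_aff| = 9.


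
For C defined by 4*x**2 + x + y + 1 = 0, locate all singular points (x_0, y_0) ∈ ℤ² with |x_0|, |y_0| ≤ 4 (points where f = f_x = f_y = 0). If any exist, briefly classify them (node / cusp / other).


No singular points in the scanned grid; C is smooth there.

Compute partial derivatives:
  f_x = 8*x + 1.
  f_y = 1.
f_y = 1 is a nonzero constant, so f_y never vanishes: no point (x, y) can satisfy f = f_x = f_y = 0. In particular no (x, y) ∈ {−4, ..., 4}² is singular; the curve is smooth.


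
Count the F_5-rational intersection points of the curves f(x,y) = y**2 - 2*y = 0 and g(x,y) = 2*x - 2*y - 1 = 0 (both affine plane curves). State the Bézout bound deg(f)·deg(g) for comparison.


Common zeros: {(0, 2), (3, 0)}; count = 2; Bézout bound = 2.

deg(f) = 2, deg(g) = 1, so Bézout bound = 2.
Scan x ∈ F_5. For each x, list the y ∈ F_5 with f(x, y) ≡ 0 and those with g(x, y) ≡ 0 (mod 5); the common zeros in that column are the intersection.
  x = 0: f ≡ 0 at y ∈ {0, 2}; g ≡ 0 at y ∈ {2}; common: {2}.
  x = 1: f ≡ 0 at y ∈ {0, 2}; g ≡ 0 at y ∈ {3}; common: ∅.
  x = 2: f ≡ 0 at y ∈ {0, 2}; g ≡ 0 at y ∈ {4}; common: ∅.
  x = 3: f ≡ 0 at y ∈ {0, 2}; g ≡ 0 at y ∈ {0}; common: {0}.
  x = 4: f ≡ 0 at y ∈ {0, 2}; g ≡ 0 at y ∈ {1}; common: ∅.
Collecting: common zeros = {(0, 2), (3, 0)}, so the count is 2.
Comparison with the Bézout bound: 2 ≤ 2 = deg(f)·deg(g), as expected for curves with no common component (the bound is attained).


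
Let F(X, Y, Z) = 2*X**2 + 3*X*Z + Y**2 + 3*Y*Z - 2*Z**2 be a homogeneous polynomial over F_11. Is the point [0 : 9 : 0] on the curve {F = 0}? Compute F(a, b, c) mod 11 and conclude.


F(0,9,0) ≡ 4 (mod 11); P is NOT on the curve.

Evaluate F(0, 9, 0) term-by-term (mod 11).
  2*X**2 ↦ 2·0·1·1 = 0
  3*X*Z ↦ 3·0·1·0 = 0
  Y**2 ↦ 1·1·81·1 = 81
  3*Y*Z ↦ 3·1·9·0 = 0
  -2*Z**2 ↦ -2·1·1·0 = 0
Sum: F(0, 9, 0) = (0) + (0) + (81) + (0) + (0) = 81.
Reducing mod 11: 81 ≡ 4 (mod 11).
Since F(a, b, c) ≡ 4 ≠ 0 (mod 11), P does NOT lie on the curve.


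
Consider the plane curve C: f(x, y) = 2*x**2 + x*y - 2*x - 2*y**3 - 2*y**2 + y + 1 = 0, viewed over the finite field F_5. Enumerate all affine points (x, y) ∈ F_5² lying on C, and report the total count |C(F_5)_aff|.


Affine F_5-points: {(0, 4), (1, 3), (2, 0), (4, 0), (4, 4)}; count = 5.

For each of the 25 pairs (x, y) ∈ F_5², evaluate f(x, y) mod 5. Record the zeros.
  x = 0: [0↦1, 1↦3, 2↦4, 3↦2, 4↦0]  zeros at y ∈ {4}
  x = 1: [0↦1, 1↦4, 2↦1, 3↦0, 4↦4]  zeros at y ∈ {3}
  x = 2: [0↦0, 1↦4, 2↦2, 3↦2, 4↦2]  zeros at y ∈ {0}
  x = 3: [0↦3, 1↦3, 2↦2, 3↦3, 4↦4]  zeros at y ∈ ∅
  x = 4: [0↦0, 1↦1, 2↦1, 3↦3, 4↦0]  zeros at y ∈ {0, 4}
Collecting zeros: affine points = {(0, 4), (1, 3), (2, 0), (4, 0), (4, 4)}.
Total count |C(F_5)_aff| = 5.


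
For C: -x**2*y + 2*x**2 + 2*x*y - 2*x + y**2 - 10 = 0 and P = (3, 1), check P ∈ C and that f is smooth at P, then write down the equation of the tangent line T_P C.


Tangent line at P: 6*x - y - 17 = 0.

Step 1: f(3, 1) = 0, so P lies on C.
Step 2: partial derivatives
  f_x(x, y) = -2*x*y + 4*x + 2*y - 2, f_y(x, y) = -x**2 + 2*x + 2*y.
  f_x(P) = 6, f_y(P) = -1 (gradient nonzero, so P is smooth).
Step 3: tangent line at P: 6·(x − 3) + -1·(y − 1) = 0.
Expanding: 6*x - y - 17 = 0.


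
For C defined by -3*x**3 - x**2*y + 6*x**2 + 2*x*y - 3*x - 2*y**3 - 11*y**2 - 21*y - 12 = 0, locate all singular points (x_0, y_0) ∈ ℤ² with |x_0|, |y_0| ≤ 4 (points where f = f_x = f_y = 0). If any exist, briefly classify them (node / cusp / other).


Singular points: {(1, -2)}; classification: node.

Compute partial derivatives:
  f_x = -9*x**2 - 2*x*y + 12*x + 2*y - 3.
  f_y = -x**2 + 2*x - 6*y**2 - 22*y - 21.
Scan x_0 ∈ {−4, ..., 4}. For each x_0, f_y(x_0, y) is a polynomial in y; find its integer roots y ∈ {−4, ..., 4}, then test f_x and f at those candidates.
  x = -4: f_y(-4, y) = -6*y**2 - 22*y - 45; no integer root y with |y| ≤ 4.
  x = -3: f_y(-3, y) = -6*y**2 - 22*y - 36; no integer root y with |y| ≤ 4.
  x = -2: f_y(-2, y) = -6*y**2 - 22*y - 29; no integer root y with |y| ≤ 4.
  x = -1: f_y(-1, y) = -6*y**2 - 22*y - 24; no integer root y with |y| ≤ 4.
  x = 0: f_y(0, y) = -6*y**2 - 22*y - 21; no integer root y with |y| ≤ 4.
  x = 1: f_y(1, y) = -6*y**2 - 22*y - 20; vanishes at y ∈ {-2}. (1, -2): f_x = 0, f = 0 — SINGULAR.
  x = 2: f_y(2, y) = -6*y**2 - 22*y - 21; no integer root y with |y| ≤ 4.
  x = 3: f_y(3, y) = -6*y**2 - 22*y - 24; no integer root y with |y| ≤ 4.
  x = 4: f_y(4, y) = -6*y**2 - 22*y - 29; no integer root y with |y| ≤ 4.
Only singular point on the grid: (1, -2).
Classify: substitute x = 1 + u, y = -2 + v and expand: f = -3*u**3 - u**2*v - u**2 - 2*v**3 + v**2.
No constant or linear terms (consistent with a singular point). Quadratic part: -u**2 + v**2. Cubic part: -3*u**3 - u**2*v - 2*v**3.
The quadratic part v**2 - u**2 = (v − u)(v + u) splits into two distinct linear factors, so there are two distinct tangent lines y − -2 = ±(x − 1) — this is a node (ordinary double point).
Classification: node.


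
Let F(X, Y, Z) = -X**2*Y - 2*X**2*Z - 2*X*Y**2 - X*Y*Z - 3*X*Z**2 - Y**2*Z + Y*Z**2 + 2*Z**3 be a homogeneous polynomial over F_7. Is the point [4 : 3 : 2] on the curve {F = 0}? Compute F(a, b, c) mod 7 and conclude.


F(4,3,2) ≡ 6 (mod 7); P is NOT on the curve.

Evaluate F(4, 3, 2) term-by-term (mod 7).
  -X**2*Y ↦ -1·16·3·1 = -48
  -2*X**2*Z ↦ -2·16·1·2 = -64
  -2*X*Y**2 ↦ -2·4·9·1 = -72
  -X*Y*Z ↦ -1·4·3·2 = -24
  -3*X*Z**2 ↦ -3·4·1·4 = -48
  -Y**2*Z ↦ -1·1·9·2 = -18
  Y*Z**2 ↦ 1·1·3·4 = 12
  2*Z**3 ↦ 2·1·1·8 = 16
Sum: F(4, 3, 2) = (-48) + (-64) + (-72) + (-24) + (-48) + (-18) + (12) + (16) = -246.
Reducing mod 7: -246 ≡ 6 (mod 7).
Since F(a, b, c) ≡ 6 ≠ 0 (mod 7), P does NOT lie on the curve.
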